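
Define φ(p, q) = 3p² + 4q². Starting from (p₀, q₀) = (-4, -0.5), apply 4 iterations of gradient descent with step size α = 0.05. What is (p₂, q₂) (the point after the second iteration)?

∇φ = (6p, 8q)
Step 1: at (-4, -0.5), ∇φ = (-24, -4) → (-4, -0.5) − 0.05·(-24, -4) = (-2.8, -0.3)
Step 2: at (-2.8, -0.3), ∇φ = (-16.8, -2.4) → (-2.8, -0.3) − 0.05·(-16.8, -2.4) = (-1.96, -0.18)

(-1.96, -0.18)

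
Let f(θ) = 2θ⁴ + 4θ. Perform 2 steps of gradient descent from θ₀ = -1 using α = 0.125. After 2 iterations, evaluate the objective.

-2.32763671875

f′(θ) = 8θ³ + 4
θ₁ = -1 − 0.125·(-4) = -0.5
θ₂ = -0.5 − 0.125·3 = -0.875
f(-0.875) = -2.32763671875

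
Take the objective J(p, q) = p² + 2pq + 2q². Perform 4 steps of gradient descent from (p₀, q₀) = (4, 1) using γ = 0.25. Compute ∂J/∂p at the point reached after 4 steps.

0.875

∇J = (2p + 2q, 2p + 4q)
Step 1: at (4, 1), ∇J = (10, 12) → (4, 1) − 0.25·(10, 12) = (1.5, -2)
Step 2: at (1.5, -2), ∇J = (-1, -5) → (1.5, -2) − 0.25·(-1, -5) = (1.75, -0.75)
Step 3: at (1.75, -0.75), ∇J = (2, 0.5) → (1.75, -0.75) − 0.25·(2, 0.5) = (1.25, -0.875)
Step 4: at (1.25, -0.875), ∇J = (0.75, -1) → (1.25, -0.875) − 0.25·(0.75, -1) = (1.0625, -0.625)
∂J/∂p at (1.0625, -0.625) = 0.875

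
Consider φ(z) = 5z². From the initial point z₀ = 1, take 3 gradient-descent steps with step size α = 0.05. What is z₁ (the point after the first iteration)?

0.5

φ′(z) = 10z
z₁ = 1 − 0.05·10 = 0.5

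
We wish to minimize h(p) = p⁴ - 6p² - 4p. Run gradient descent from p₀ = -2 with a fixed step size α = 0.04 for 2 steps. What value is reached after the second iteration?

-1.52771072

h′(p) = 4p³ - 12p - 4
Step 1: h′(-2) = -12; p₁ = -2 − 0.04·(-12) = -1.52
Step 2: h′(-1.52) = 0.192768; p₂ = -1.52 − 0.04·0.192768 = -1.52771072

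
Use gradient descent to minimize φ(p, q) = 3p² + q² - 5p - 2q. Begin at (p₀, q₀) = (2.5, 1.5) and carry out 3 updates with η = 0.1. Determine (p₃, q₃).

∇φ = (6p - 5, 2q - 2)
(p₁, q₁) = (2.5, 1.5) − 0.1·(10, 1) = (1.5, 1.4)
(p₂, q₂) = (1.5, 1.4) − 0.1·(4, 0.8) = (1.1, 1.32)
(p₃, q₃) = (1.1, 1.32) − 0.1·(1.6, 0.64) = (0.94, 1.256)

(0.94, 1.256)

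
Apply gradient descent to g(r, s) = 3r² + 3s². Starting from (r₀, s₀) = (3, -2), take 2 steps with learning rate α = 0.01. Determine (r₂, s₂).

∇g = (6r, 6s)
(r₁, s₁) = (3, -2) − 0.01·(18, -12) = (2.82, -1.88)
(r₂, s₂) = (2.82, -1.88) − 0.01·(16.92, -11.28) = (2.6508, -1.7672)

(2.6508, -1.7672)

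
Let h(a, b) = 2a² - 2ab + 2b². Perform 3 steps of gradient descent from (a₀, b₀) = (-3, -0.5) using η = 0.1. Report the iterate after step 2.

(-1.32, -0.92)

∇h = (4a - 2b, -2a + 4b)
(a₁, b₁) = (-3, -0.5) − 0.1·(-11, 4) = (-1.9, -0.9)
(a₂, b₂) = (-1.9, -0.9) − 0.1·(-5.8, 0.2) = (-1.32, -0.92)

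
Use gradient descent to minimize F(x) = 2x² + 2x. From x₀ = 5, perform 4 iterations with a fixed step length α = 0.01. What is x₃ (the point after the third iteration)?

F′(x) = 4x + 2
x₁ = 5 − 0.01·22 = 4.78
x₂ = 4.78 − 0.01·21.12 = 4.5688
x₃ = 4.5688 − 0.01·20.2752 = 4.366048

4.366048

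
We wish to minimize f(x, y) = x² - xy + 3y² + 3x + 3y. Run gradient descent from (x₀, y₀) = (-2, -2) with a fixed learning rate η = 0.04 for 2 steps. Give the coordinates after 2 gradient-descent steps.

(-2.0656, -1.5088)

∇f = (2x - y + 3, -x + 6y + 3)
Step 1: at (-2, -2), ∇f = (1, -7) → (-2, -2) − 0.04·(1, -7) = (-2.04, -1.72)
Step 2: at (-2.04, -1.72), ∇f = (0.64, -5.28) → (-2.04, -1.72) − 0.04·(0.64, -5.28) = (-2.0656, -1.5088)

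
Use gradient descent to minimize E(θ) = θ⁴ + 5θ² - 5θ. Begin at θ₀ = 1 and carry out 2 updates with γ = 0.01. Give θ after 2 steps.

0.83885716

E′(θ) = 4θ³ + 10θ - 5
θ₁ = 1 − 0.01·9 = 0.91
θ₂ = 0.91 − 0.01·7.114284 = 0.83885716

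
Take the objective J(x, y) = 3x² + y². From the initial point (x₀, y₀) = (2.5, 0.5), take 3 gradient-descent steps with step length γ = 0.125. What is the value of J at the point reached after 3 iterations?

∇J = (6x, 2y)
Step 1: at (2.5, 0.5), ∇J = (15, 1) → (2.5, 0.5) − 0.125·(15, 1) = (0.625, 0.375)
Step 2: at (0.625, 0.375), ∇J = (3.75, 0.75) → (0.625, 0.375) − 0.125·(3.75, 0.75) = (0.15625, 0.28125)
Step 3: at (0.15625, 0.28125), ∇J = (0.9375, 0.5625) → (0.15625, 0.28125) − 0.125·(0.9375, 0.5625) = (0.0390625, 0.2109375)
J(0.0390625, 0.2109375) = 0.049072265625

0.049072265625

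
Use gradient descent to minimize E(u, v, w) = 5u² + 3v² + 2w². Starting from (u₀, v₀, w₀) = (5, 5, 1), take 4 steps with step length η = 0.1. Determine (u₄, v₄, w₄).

∇E = (10u, 6v, 4w)
Step 1: at (5, 5, 1), ∇E = (50, 30, 4) → (5, 5, 1) − 0.1·(50, 30, 4) = (0, 2, 0.6)
Step 2: at (0, 2, 0.6), ∇E = (0, 12, 2.4) → (0, 2, 0.6) − 0.1·(0, 12, 2.4) = (0, 0.8, 0.36)
Step 3: at (0, 0.8, 0.36), ∇E = (0, 4.8, 1.44) → (0, 0.8, 0.36) − 0.1·(0, 4.8, 1.44) = (0, 0.32, 0.216)
Step 4: at (0, 0.32, 0.216), ∇E = (0, 1.92, 0.864) → (0, 0.32, 0.216) − 0.1·(0, 1.92, 0.864) = (0, 0.128, 0.1296)

(0, 0.128, 0.1296)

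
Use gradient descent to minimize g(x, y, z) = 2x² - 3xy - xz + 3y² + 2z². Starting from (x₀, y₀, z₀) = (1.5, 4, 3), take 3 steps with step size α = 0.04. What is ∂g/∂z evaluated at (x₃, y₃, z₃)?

∇g = (4x - 3y - z, -3x + 6y, -x + 4z)
(x₁, y₁, z₁) = (1.5, 4, 3) − 0.04·(-9, 19.5, 10.5) = (1.86, 3.22, 2.58)
(x₂, y₂, z₂) = (1.86, 3.22, 2.58) − 0.04·(-4.8, 13.74, 8.46) = (2.052, 2.6704, 2.2416)
(x₃, y₃, z₃) = (2.052, 2.6704, 2.2416) − 0.04·(-2.0448, 9.8664, 6.9144) = (2.133792, 2.275744, 1.965024)
∂g/∂z at (2.133792, 2.275744, 1.965024) = 5.726304

5.726304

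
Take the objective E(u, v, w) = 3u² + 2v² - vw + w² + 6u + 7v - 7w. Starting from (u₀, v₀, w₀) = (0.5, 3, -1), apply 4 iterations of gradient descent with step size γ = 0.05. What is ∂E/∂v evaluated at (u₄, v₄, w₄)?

∇E = (6u + 6, 4v - w + 7, -v + 2w - 7)
(u₁, v₁, w₁) = (0.5, 3, -1) − 0.05·(9, 20, -12) = (0.05, 2, -0.4)
(u₂, v₂, w₂) = (0.05, 2, -0.4) − 0.05·(6.3, 15.4, -9.8) = (-0.265, 1.23, 0.09)
(u₃, v₃, w₃) = (-0.265, 1.23, 0.09) − 0.05·(4.41, 11.83, -8.05) = (-0.4855, 0.6385, 0.4925)
(u₄, v₄, w₄) = (-0.4855, 0.6385, 0.4925) − 0.05·(3.087, 9.0615, -6.6535) = (-0.63985, 0.185425, 0.825175)
∂E/∂v at (-0.63985, 0.185425, 0.825175) = 6.916525

6.916525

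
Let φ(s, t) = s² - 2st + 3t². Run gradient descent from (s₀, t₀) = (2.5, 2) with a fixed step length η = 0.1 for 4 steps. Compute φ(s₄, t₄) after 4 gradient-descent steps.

2.04443712

∇φ = (2s - 2t, -2s + 6t)
Step 1: at (2.5, 2), ∇φ = (1, 7) → (2.5, 2) − 0.1·(1, 7) = (2.4, 1.3)
Step 2: at (2.4, 1.3), ∇φ = (2.2, 3) → (2.4, 1.3) − 0.1·(2.2, 3) = (2.18, 1)
Step 3: at (2.18, 1), ∇φ = (2.36, 1.64) → (2.18, 1) − 0.1·(2.36, 1.64) = (1.944, 0.836)
Step 4: at (1.944, 0.836), ∇φ = (2.216, 1.128) → (1.944, 0.836) − 0.1·(2.216, 1.128) = (1.7224, 0.7232)
φ(1.7224, 0.7232) = 2.04443712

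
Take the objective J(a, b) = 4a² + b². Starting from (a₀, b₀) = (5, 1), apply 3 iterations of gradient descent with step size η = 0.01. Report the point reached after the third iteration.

∇J = (8a, 2b)
Step 1: at (5, 1), ∇J = (40, 2) → (5, 1) − 0.01·(40, 2) = (4.6, 0.98)
Step 2: at (4.6, 0.98), ∇J = (36.8, 1.96) → (4.6, 0.98) − 0.01·(36.8, 1.96) = (4.232, 0.9604)
Step 3: at (4.232, 0.9604), ∇J = (33.856, 1.9208) → (4.232, 0.9604) − 0.01·(33.856, 1.9208) = (3.89344, 0.941192)

(3.89344, 0.941192)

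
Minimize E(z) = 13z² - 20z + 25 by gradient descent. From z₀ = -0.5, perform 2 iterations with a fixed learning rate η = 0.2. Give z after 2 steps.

E′(z) = 26z - 20
z₁ = -0.5 − 0.2·(-33) = 6.1
z₂ = 6.1 − 0.2·138.6 = -21.62

-21.62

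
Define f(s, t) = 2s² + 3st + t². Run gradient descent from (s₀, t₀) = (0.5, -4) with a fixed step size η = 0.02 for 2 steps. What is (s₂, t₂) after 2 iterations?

(0.8762, -3.7572)

∇f = (4s + 3t, 3s + 2t)
(s₁, t₁) = (0.5, -4) − 0.02·(-10, -6.5) = (0.7, -3.87)
(s₂, t₂) = (0.7, -3.87) − 0.02·(-8.81, -5.64) = (0.8762, -3.7572)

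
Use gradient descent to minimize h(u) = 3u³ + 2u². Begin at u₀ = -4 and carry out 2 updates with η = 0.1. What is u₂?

h′(u) = 9u² + 4u
Step 1: h′(-4) = 128; u₁ = -4 − 0.1·128 = -16.8
Step 2: h′(-16.8) = 2472.96; u₂ = -16.8 − 0.1·2472.96 = -264.096

-264.096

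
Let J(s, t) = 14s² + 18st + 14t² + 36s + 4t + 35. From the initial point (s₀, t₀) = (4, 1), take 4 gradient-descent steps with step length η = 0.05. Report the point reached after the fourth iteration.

(6.541, 9.3535)

∇J = (28s + 18t + 36, 18s + 28t + 4)
(s₁, t₁) = (4, 1) − 0.05·(166, 104) = (-4.3, -4.2)
(s₂, t₂) = (-4.3, -4.2) − 0.05·(-160, -191) = (3.7, 5.35)
(s₃, t₃) = (3.7, 5.35) − 0.05·(235.9, 220.4) = (-8.095, -5.67)
(s₄, t₄) = (-8.095, -5.67) − 0.05·(-292.72, -300.47) = (6.541, 9.3535)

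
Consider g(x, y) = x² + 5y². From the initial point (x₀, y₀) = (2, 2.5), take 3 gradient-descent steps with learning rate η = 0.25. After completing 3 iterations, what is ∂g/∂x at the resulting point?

∇g = (2x, 10y)
Step 1: at (2, 2.5), ∇g = (4, 25) → (2, 2.5) − 0.25·(4, 25) = (1, -3.75)
Step 2: at (1, -3.75), ∇g = (2, -37.5) → (1, -3.75) − 0.25·(2, -37.5) = (0.5, 5.625)
Step 3: at (0.5, 5.625), ∇g = (1, 56.25) → (0.5, 5.625) − 0.25·(1, 56.25) = (0.25, -8.4375)
∂g/∂x at (0.25, -8.4375) = 0.5

0.5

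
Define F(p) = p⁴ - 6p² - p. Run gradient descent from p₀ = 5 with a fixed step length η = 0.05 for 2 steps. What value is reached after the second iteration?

946.885475

F′(p) = 4p³ - 12p - 1
p₁ = 5 − 0.05·439 = -16.95
p₂ = -16.95 − 0.05·(-19276.7095) = 946.885475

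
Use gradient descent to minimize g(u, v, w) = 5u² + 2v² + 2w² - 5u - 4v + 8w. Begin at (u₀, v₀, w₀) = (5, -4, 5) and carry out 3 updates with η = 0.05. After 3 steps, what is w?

∇g = (10u - 5, 4v - 4, 4w + 8)
Step 1: at (5, -4, 5), ∇g = (45, -20, 28) → (5, -4, 5) − 0.05·(45, -20, 28) = (2.75, -3, 3.6)
Step 2: at (2.75, -3, 3.6), ∇g = (22.5, -16, 22.4) → (2.75, -3, 3.6) − 0.05·(22.5, -16, 22.4) = (1.625, -2.2, 2.48)
Step 3: at (1.625, -2.2, 2.48), ∇g = (11.25, -12.8, 17.92) → (1.625, -2.2, 2.48) − 0.05·(11.25, -12.8, 17.92) = (1.0625, -1.56, 1.584)
w = 1.584

1.584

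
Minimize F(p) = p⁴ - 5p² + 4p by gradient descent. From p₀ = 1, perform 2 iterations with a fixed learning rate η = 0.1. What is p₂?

F′(p) = 4p³ - 10p + 4
Step 1: F′(1) = -2; p₁ = 1 − 0.1·(-2) = 1.2
Step 2: F′(1.2) = -1.088; p₂ = 1.2 − 0.1·(-1.088) = 1.3088

1.3088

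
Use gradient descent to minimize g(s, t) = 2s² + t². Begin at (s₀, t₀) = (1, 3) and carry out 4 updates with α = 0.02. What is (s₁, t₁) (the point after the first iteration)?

(0.92, 2.88)

∇g = (4s, 2t)
Step 1: at (1, 3), ∇g = (4, 6) → (1, 3) − 0.02·(4, 6) = (0.92, 2.88)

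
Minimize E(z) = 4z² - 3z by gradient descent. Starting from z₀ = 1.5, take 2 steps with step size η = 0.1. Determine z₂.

E′(z) = 8z - 3
Step 1: E′(1.5) = 9; z₁ = 1.5 − 0.1·9 = 0.6
Step 2: E′(0.6) = 1.8; z₂ = 0.6 − 0.1·1.8 = 0.42

0.42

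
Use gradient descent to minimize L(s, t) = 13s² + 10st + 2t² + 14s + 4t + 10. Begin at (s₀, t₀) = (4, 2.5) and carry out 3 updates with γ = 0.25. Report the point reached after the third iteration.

(-1291.875, -497.5625)

∇L = (26s + 10t + 14, 10s + 4t + 4)
Step 1: at (4, 2.5), ∇L = (143, 54) → (4, 2.5) − 0.25·(143, 54) = (-31.75, -11)
Step 2: at (-31.75, -11), ∇L = (-921.5, -357.5) → (-31.75, -11) − 0.25·(-921.5, -357.5) = (198.625, 78.375)
Step 3: at (198.625, 78.375), ∇L = (5962, 2303.75) → (198.625, 78.375) − 0.25·(5962, 2303.75) = (-1291.875, -497.5625)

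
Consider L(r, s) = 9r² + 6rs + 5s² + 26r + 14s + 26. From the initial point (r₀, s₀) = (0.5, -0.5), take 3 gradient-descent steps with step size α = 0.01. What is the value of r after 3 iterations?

∇L = (18r + 6s + 26, 6r + 10s + 14)
(r₁, s₁) = (0.5, -0.5) − 0.01·(32, 12) = (0.18, -0.62)
(r₂, s₂) = (0.18, -0.62) − 0.01·(25.52, 8.88) = (-0.0752, -0.7088)
(r₃, s₃) = (-0.0752, -0.7088) − 0.01·(20.3936, 6.4608) = (-0.279136, -0.773408)
r = -0.279136

-0.279136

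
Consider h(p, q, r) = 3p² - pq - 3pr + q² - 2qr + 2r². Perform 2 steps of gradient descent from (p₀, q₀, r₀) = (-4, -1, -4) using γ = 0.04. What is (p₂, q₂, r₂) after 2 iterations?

(-3.232, -1.744, -3.832)

∇h = (6p - q - 3r, -p + 2q - 2r, -3p - 2q + 4r)
(p₁, q₁, r₁) = (-4, -1, -4) − 0.04·(-11, 10, -2) = (-3.56, -1.4, -3.92)
(p₂, q₂, r₂) = (-3.56, -1.4, -3.92) − 0.04·(-8.2, 8.6, -2.2) = (-3.232, -1.744, -3.832)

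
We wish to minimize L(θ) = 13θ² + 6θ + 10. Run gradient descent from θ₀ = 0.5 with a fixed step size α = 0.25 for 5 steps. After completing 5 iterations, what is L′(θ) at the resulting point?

-95624.03125

L′(θ) = 26θ + 6
Step 1: L′(0.5) = 19; θ₁ = 0.5 − 0.25·19 = -4.25
Step 2: L′(-4.25) = -104.5; θ₂ = -4.25 − 0.25·(-104.5) = 21.875
Step 3: L′(21.875) = 574.75; θ₃ = 21.875 − 0.25·574.75 = -121.8125
Step 4: L′(-121.8125) = -3161.125; θ₄ = -121.8125 − 0.25·(-3161.125) = 668.46875
Step 5: L′(668.46875) = 17386.1875; θ₅ = 668.46875 − 0.25·17386.1875 = -3678.078125
L′(θ) at (-3678.078125) = -95624.03125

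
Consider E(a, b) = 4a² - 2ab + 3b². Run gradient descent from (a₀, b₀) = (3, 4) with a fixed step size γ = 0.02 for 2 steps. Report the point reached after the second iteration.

∇E = (8a - 2b, -2a + 6b)
Step 1: at (3, 4), ∇E = (16, 18) → (3, 4) − 0.02·(16, 18) = (2.68, 3.64)
Step 2: at (2.68, 3.64), ∇E = (14.16, 16.48) → (2.68, 3.64) − 0.02·(14.16, 16.48) = (2.3968, 3.3104)

(2.3968, 3.3104)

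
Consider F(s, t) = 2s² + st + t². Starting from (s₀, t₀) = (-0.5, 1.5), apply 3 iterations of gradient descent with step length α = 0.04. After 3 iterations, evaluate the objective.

1.339723464704

∇F = (4s + t, s + 2t)
Step 1: at (-0.5, 1.5), ∇F = (-0.5, 2.5) → (-0.5, 1.5) − 0.04·(-0.5, 2.5) = (-0.48, 1.4)
Step 2: at (-0.48, 1.4), ∇F = (-0.52, 2.32) → (-0.48, 1.4) − 0.04·(-0.52, 2.32) = (-0.4592, 1.3072)
Step 3: at (-0.4592, 1.3072), ∇F = (-0.5296, 2.1552) → (-0.4592, 1.3072) − 0.04·(-0.5296, 2.1552) = (-0.438016, 1.220992)
F(-0.438016, 1.220992) = 1.339723464704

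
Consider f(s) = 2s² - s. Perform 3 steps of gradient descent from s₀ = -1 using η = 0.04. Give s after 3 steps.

-0.49088

f′(s) = 4s - 1
Step 1: f′(-1) = -5; s₁ = -1 − 0.04·(-5) = -0.8
Step 2: f′(-0.8) = -4.2; s₂ = -0.8 − 0.04·(-4.2) = -0.632
Step 3: f′(-0.632) = -3.528; s₃ = -0.632 − 0.04·(-3.528) = -0.49088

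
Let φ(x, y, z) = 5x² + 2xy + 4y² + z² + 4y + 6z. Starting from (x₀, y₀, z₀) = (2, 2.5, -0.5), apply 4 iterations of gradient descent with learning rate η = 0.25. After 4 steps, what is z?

∇φ = (10x + 2y, 2x + 8y + 4, 2z + 6)
Step 1: at (2, 2.5, -0.5), ∇φ = (25, 28, 5) → (2, 2.5, -0.5) − 0.25·(25, 28, 5) = (-4.25, -4.5, -1.75)
Step 2: at (-4.25, -4.5, -1.75), ∇φ = (-51.5, -40.5, 2.5) → (-4.25, -4.5, -1.75) − 0.25·(-51.5, -40.5, 2.5) = (8.625, 5.625, -2.375)
Step 3: at (8.625, 5.625, -2.375), ∇φ = (97.5, 66.25, 1.25) → (8.625, 5.625, -2.375) − 0.25·(97.5, 66.25, 1.25) = (-15.75, -10.9375, -2.6875)
Step 4: at (-15.75, -10.9375, -2.6875), ∇φ = (-179.375, -115, 0.625) → (-15.75, -10.9375, -2.6875) − 0.25·(-179.375, -115, 0.625) = (29.09375, 17.8125, -2.84375)
z = -2.84375

-2.84375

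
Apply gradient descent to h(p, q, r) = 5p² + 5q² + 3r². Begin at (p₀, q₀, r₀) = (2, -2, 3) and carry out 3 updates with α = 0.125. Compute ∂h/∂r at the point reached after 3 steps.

∇h = (10p, 10q, 6r)
Step 1: at (2, -2, 3), ∇h = (20, -20, 18) → (2, -2, 3) − 0.125·(20, -20, 18) = (-0.5, 0.5, 0.75)
Step 2: at (-0.5, 0.5, 0.75), ∇h = (-5, 5, 4.5) → (-0.5, 0.5, 0.75) − 0.125·(-5, 5, 4.5) = (0.125, -0.125, 0.1875)
Step 3: at (0.125, -0.125, 0.1875), ∇h = (1.25, -1.25, 1.125) → (0.125, -0.125, 0.1875) − 0.125·(1.25, -1.25, 1.125) = (-0.03125, 0.03125, 0.046875)
∂h/∂r at (-0.03125, 0.03125, 0.046875) = 0.28125

0.28125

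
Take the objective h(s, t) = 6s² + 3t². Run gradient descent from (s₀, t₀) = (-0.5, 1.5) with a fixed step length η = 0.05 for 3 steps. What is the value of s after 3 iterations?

∇h = (12s, 6t)
(s₁, t₁) = (-0.5, 1.5) − 0.05·(-6, 9) = (-0.2, 1.05)
(s₂, t₂) = (-0.2, 1.05) − 0.05·(-2.4, 6.3) = (-0.08, 0.735)
(s₃, t₃) = (-0.08, 0.735) − 0.05·(-0.96, 4.41) = (-0.032, 0.5145)
s = -0.032

-0.032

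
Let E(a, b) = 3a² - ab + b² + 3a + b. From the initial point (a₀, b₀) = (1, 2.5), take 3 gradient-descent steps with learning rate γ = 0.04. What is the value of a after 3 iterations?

0.370368

∇E = (6a - b + 3, -a + 2b + 1)
(a₁, b₁) = (1, 2.5) − 0.04·(6.5, 5) = (0.74, 2.3)
(a₂, b₂) = (0.74, 2.3) − 0.04·(5.14, 4.86) = (0.5344, 2.1056)
(a₃, b₃) = (0.5344, 2.1056) − 0.04·(4.1008, 4.6768) = (0.370368, 1.918528)
a = 0.370368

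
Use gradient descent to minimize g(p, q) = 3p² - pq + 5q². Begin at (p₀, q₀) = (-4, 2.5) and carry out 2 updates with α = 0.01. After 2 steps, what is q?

∇g = (6p - q, -p + 10q)
Step 1: at (-4, 2.5), ∇g = (-26.5, 29) → (-4, 2.5) − 0.01·(-26.5, 29) = (-3.735, 2.21)
Step 2: at (-3.735, 2.21), ∇g = (-24.62, 25.835) → (-3.735, 2.21) − 0.01·(-24.62, 25.835) = (-3.4888, 1.95165)
q = 1.95165

1.95165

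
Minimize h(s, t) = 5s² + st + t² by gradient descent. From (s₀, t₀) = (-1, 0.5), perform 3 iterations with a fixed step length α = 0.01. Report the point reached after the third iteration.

(-0.7425405, 0.497264)

∇h = (10s + t, s + 2t)
(s₁, t₁) = (-1, 0.5) − 0.01·(-9.5, 0) = (-0.905, 0.5)
(s₂, t₂) = (-0.905, 0.5) − 0.01·(-8.55, 0.095) = (-0.8195, 0.49905)
(s₃, t₃) = (-0.8195, 0.49905) − 0.01·(-7.69595, 0.1786) = (-0.7425405, 0.497264)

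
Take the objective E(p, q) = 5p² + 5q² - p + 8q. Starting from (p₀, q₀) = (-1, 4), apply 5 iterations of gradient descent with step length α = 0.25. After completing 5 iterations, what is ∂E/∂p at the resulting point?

∇E = (10p - 1, 10q + 8)
(p₁, q₁) = (-1, 4) − 0.25·(-11, 48) = (1.75, -8)
(p₂, q₂) = (1.75, -8) − 0.25·(16.5, -72) = (-2.375, 10)
(p₃, q₃) = (-2.375, 10) − 0.25·(-24.75, 108) = (3.8125, -17)
(p₄, q₄) = (3.8125, -17) − 0.25·(37.125, -162) = (-5.46875, 23.5)
(p₅, q₅) = (-5.46875, 23.5) − 0.25·(-55.6875, 243) = (8.453125, -37.25)
∂E/∂p at (8.453125, -37.25) = 83.53125

83.53125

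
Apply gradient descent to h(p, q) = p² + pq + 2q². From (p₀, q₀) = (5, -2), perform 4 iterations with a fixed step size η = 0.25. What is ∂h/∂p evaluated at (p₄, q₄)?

∇h = (2p + q, p + 4q)
Step 1: at (5, -2), ∇h = (8, -3) → (5, -2) − 0.25·(8, -3) = (3, -1.25)
Step 2: at (3, -1.25), ∇h = (4.75, -2) → (3, -1.25) − 0.25·(4.75, -2) = (1.8125, -0.75)
Step 3: at (1.8125, -0.75), ∇h = (2.875, -1.1875) → (1.8125, -0.75) − 0.25·(2.875, -1.1875) = (1.09375, -0.453125)
Step 4: at (1.09375, -0.453125), ∇h = (1.734375, -0.71875) → (1.09375, -0.453125) − 0.25·(1.734375, -0.71875) = (0.66015625, -0.2734375)
∂h/∂p at (0.66015625, -0.2734375) = 1.046875

1.046875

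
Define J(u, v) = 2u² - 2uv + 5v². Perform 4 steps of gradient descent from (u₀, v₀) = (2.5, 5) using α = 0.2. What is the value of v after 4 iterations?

∇J = (4u - 2v, -2u + 10v)
Step 1: at (2.5, 5), ∇J = (0, 45) → (2.5, 5) − 0.2·(0, 45) = (2.5, -4)
Step 2: at (2.5, -4), ∇J = (18, -45) → (2.5, -4) − 0.2·(18, -45) = (-1.1, 5)
Step 3: at (-1.1, 5), ∇J = (-14.4, 52.2) → (-1.1, 5) − 0.2·(-14.4, 52.2) = (1.78, -5.44)
Step 4: at (1.78, -5.44), ∇J = (18, -57.96) → (1.78, -5.44) − 0.2·(18, -57.96) = (-1.82, 6.152)
v = 6.152

6.152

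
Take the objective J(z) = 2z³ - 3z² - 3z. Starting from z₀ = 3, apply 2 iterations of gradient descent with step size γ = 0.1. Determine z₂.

J′(z) = 6z² - 6z - 3
Step 1: J′(3) = 33; z₁ = 3 − 0.1·33 = -0.3
Step 2: J′(-0.3) = -0.66; z₂ = -0.3 − 0.1·(-0.66) = -0.234

-0.234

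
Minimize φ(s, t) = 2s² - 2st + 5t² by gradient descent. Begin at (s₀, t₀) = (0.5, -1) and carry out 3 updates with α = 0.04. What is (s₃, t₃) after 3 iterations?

∇φ = (4s - 2t, -2s + 10t)
(s₁, t₁) = (0.5, -1) − 0.04·(4, -11) = (0.34, -0.56)
(s₂, t₂) = (0.34, -0.56) − 0.04·(2.48, -6.28) = (0.2408, -0.3088)
(s₃, t₃) = (0.2408, -0.3088) − 0.04·(1.5808, -3.5696) = (0.177568, -0.166016)

(0.177568, -0.166016)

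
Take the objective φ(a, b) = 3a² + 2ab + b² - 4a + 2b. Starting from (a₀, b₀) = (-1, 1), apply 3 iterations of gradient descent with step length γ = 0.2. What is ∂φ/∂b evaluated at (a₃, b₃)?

2.16

∇φ = (6a + 2b - 4, 2a + 2b + 2)
(a₁, b₁) = (-1, 1) − 0.2·(-8, 2) = (0.6, 0.6)
(a₂, b₂) = (0.6, 0.6) − 0.2·(0.8, 4.4) = (0.44, -0.28)
(a₃, b₃) = (0.44, -0.28) − 0.2·(-1.92, 2.32) = (0.824, -0.744)
∂φ/∂b at (0.824, -0.744) = 2.16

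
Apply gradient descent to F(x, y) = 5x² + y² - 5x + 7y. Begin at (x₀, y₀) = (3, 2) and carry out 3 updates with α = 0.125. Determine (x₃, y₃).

(0.4609375, -1.1796875)

∇F = (10x - 5, 2y + 7)
Step 1: at (3, 2), ∇F = (25, 11) → (3, 2) − 0.125·(25, 11) = (-0.125, 0.625)
Step 2: at (-0.125, 0.625), ∇F = (-6.25, 8.25) → (-0.125, 0.625) − 0.125·(-6.25, 8.25) = (0.65625, -0.40625)
Step 3: at (0.65625, -0.40625), ∇F = (1.5625, 6.1875) → (0.65625, -0.40625) − 0.125·(1.5625, 6.1875) = (0.4609375, -1.1796875)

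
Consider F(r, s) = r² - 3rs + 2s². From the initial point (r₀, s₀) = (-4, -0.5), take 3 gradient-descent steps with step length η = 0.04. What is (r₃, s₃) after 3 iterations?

(-3.409472, -1.437888)

∇F = (2r - 3s, -3r + 4s)
(r₁, s₁) = (-4, -0.5) − 0.04·(-6.5, 10) = (-3.74, -0.9)
(r₂, s₂) = (-3.74, -0.9) − 0.04·(-4.78, 7.62) = (-3.5488, -1.2048)
(r₃, s₃) = (-3.5488, -1.2048) − 0.04·(-3.4832, 5.8272) = (-3.409472, -1.437888)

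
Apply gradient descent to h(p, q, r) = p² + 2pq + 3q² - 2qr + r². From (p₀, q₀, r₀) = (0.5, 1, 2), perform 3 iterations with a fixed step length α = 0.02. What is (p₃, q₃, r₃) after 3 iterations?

∇h = (2p + 2q, 2p + 6q - 2r, -2q + 2r)
Step 1: at (0.5, 1, 2), ∇h = (3, 3, 2) → (0.5, 1, 2) − 0.02·(3, 3, 2) = (0.44, 0.94, 1.96)
Step 2: at (0.44, 0.94, 1.96), ∇h = (2.76, 2.6, 2.04) → (0.44, 0.94, 1.96) − 0.02·(2.76, 2.6, 2.04) = (0.3848, 0.888, 1.9192)
Step 3: at (0.3848, 0.888, 1.9192), ∇h = (2.5456, 2.2592, 2.0624) → (0.3848, 0.888, 1.9192) − 0.02·(2.5456, 2.2592, 2.0624) = (0.333888, 0.842816, 1.877952)

(0.333888, 0.842816, 1.877952)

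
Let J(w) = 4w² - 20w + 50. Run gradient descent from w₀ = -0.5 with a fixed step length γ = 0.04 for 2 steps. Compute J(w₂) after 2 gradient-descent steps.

32.69729536

J′(w) = 8w - 20
Step 1: J′(-0.5) = -24; w₁ = -0.5 − 0.04·(-24) = 0.46
Step 2: J′(0.46) = -16.32; w₂ = 0.46 − 0.04·(-16.32) = 1.1128
J(1.1128) = 32.69729536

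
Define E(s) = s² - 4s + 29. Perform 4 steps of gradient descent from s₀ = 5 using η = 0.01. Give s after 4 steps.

E′(s) = 2s - 4
Step 1: E′(5) = 6; s₁ = 5 − 0.01·6 = 4.94
Step 2: E′(4.94) = 5.88; s₂ = 4.94 − 0.01·5.88 = 4.8812
Step 3: E′(4.8812) = 5.7624; s₃ = 4.8812 − 0.01·5.7624 = 4.823576
Step 4: E′(4.823576) = 5.647152; s₄ = 4.823576 − 0.01·5.647152 = 4.76710448

4.76710448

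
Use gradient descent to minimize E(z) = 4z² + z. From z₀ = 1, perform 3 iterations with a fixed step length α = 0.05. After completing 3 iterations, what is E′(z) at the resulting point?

1.944

E′(z) = 8z + 1
Step 1: E′(1) = 9; z₁ = 1 − 0.05·9 = 0.55
Step 2: E′(0.55) = 5.4; z₂ = 0.55 − 0.05·5.4 = 0.28
Step 3: E′(0.28) = 3.24; z₃ = 0.28 − 0.05·3.24 = 0.118
E′(z) at (0.118) = 1.944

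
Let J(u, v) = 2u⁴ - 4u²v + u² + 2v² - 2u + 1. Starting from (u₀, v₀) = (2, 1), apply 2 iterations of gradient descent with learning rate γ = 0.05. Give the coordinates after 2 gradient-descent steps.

∇J = (8u³ - 8uv + 2u - 2, -4u² + 4v)
(u₁, v₁) = (2, 1) − 0.05·(50, -12) = (-0.5, 1.6)
(u₂, v₂) = (-0.5, 1.6) − 0.05·(2.4, 5.4) = (-0.62, 1.33)

(-0.62, 1.33)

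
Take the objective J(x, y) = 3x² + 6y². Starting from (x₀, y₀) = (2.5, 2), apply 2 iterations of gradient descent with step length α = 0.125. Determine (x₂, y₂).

(0.15625, 0.5)

∇J = (6x, 12y)
Step 1: at (2.5, 2), ∇J = (15, 24) → (2.5, 2) − 0.125·(15, 24) = (0.625, -1)
Step 2: at (0.625, -1), ∇J = (3.75, -12) → (0.625, -1) − 0.125·(3.75, -12) = (0.15625, 0.5)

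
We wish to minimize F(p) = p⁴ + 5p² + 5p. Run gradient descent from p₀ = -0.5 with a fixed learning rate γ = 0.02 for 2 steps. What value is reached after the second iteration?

-0.48258808

F′(p) = 4p³ + 10p + 5
p₁ = -0.5 − 0.02·(-0.5) = -0.49
p₂ = -0.49 − 0.02·(-0.370596) = -0.48258808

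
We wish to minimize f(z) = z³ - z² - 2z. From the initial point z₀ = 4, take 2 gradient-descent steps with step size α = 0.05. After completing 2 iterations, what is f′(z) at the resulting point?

f′(z) = 3z² - 2z - 2
Step 1: f′(4) = 38; z₁ = 4 − 0.05·38 = 2.1
Step 2: f′(2.1) = 7.03; z₂ = 2.1 − 0.05·7.03 = 1.7485
f′(z) at (1.7485) = 3.67475675

3.67475675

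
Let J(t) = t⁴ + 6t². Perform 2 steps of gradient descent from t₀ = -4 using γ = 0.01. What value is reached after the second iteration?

-0.80941056

J′(t) = 4t³ + 12t
t₁ = -4 − 0.01·(-304) = -0.96
t₂ = -0.96 − 0.01·(-15.058944) = -0.80941056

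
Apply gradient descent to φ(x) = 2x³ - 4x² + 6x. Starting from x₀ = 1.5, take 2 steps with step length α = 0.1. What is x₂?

φ′(x) = 6x² - 8x + 6
Step 1: φ′(1.5) = 7.5; x₁ = 1.5 − 0.1·7.5 = 0.75
Step 2: φ′(0.75) = 3.375; x₂ = 0.75 − 0.1·3.375 = 0.4125

0.4125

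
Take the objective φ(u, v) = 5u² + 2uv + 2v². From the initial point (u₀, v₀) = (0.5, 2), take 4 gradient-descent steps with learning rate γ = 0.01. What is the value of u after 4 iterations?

∇φ = (10u + 2v, 2u + 4v)
(u₁, v₁) = (0.5, 2) − 0.01·(9, 9) = (0.41, 1.91)
(u₂, v₂) = (0.41, 1.91) − 0.01·(7.92, 8.46) = (0.3308, 1.8254)
(u₃, v₃) = (0.3308, 1.8254) − 0.01·(6.9588, 7.9632) = (0.261212, 1.745768)
(u₄, v₄) = (0.261212, 1.745768) − 0.01·(6.103656, 7.505496) = (0.20017544, 1.67071304)
u = 0.20017544

0.20017544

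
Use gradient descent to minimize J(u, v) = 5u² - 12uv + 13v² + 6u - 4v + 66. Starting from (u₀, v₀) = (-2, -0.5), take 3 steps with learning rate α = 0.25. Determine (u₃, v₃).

(51, -97.3125)

∇J = (10u - 12v + 6, -12u + 26v - 4)
(u₁, v₁) = (-2, -0.5) − 0.25·(-8, 7) = (0, -2.25)
(u₂, v₂) = (0, -2.25) − 0.25·(33, -62.5) = (-8.25, 13.375)
(u₃, v₃) = (-8.25, 13.375) − 0.25·(-237, 442.75) = (51, -97.3125)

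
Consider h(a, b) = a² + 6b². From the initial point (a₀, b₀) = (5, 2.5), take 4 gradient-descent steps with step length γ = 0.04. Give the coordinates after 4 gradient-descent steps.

(3.5819648, 0.1827904)

∇h = (2a, 12b)
Step 1: at (5, 2.5), ∇h = (10, 30) → (5, 2.5) − 0.04·(10, 30) = (4.6, 1.3)
Step 2: at (4.6, 1.3), ∇h = (9.2, 15.6) → (4.6, 1.3) − 0.04·(9.2, 15.6) = (4.232, 0.676)
Step 3: at (4.232, 0.676), ∇h = (8.464, 8.112) → (4.232, 0.676) − 0.04·(8.464, 8.112) = (3.89344, 0.35152)
Step 4: at (3.89344, 0.35152), ∇h = (7.78688, 4.21824) → (3.89344, 0.35152) − 0.04·(7.78688, 4.21824) = (3.5819648, 0.1827904)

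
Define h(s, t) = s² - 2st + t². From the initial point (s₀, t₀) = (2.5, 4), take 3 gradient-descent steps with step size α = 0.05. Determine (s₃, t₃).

(2.866, 3.634)

∇h = (2s - 2t, -2s + 2t)
(s₁, t₁) = (2.5, 4) − 0.05·(-3, 3) = (2.65, 3.85)
(s₂, t₂) = (2.65, 3.85) − 0.05·(-2.4, 2.4) = (2.77, 3.73)
(s₃, t₃) = (2.77, 3.73) − 0.05·(-1.92, 1.92) = (2.866, 3.634)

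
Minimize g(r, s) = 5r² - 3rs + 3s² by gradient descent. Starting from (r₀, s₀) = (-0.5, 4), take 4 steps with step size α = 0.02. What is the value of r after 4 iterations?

0.36099832

∇g = (10r - 3s, -3r + 6s)
Step 1: at (-0.5, 4), ∇g = (-17, 25.5) → (-0.5, 4) − 0.02·(-17, 25.5) = (-0.16, 3.49)
Step 2: at (-0.16, 3.49), ∇g = (-12.07, 21.42) → (-0.16, 3.49) − 0.02·(-12.07, 21.42) = (0.0814, 3.0616)
Step 3: at (0.0814, 3.0616), ∇g = (-8.3708, 18.1254) → (0.0814, 3.0616) − 0.02·(-8.3708, 18.1254) = (0.248816, 2.699092)
Step 4: at (0.248816, 2.699092), ∇g = (-5.609116, 15.448104) → (0.248816, 2.699092) − 0.02·(-5.609116, 15.448104) = (0.36099832, 2.39012992)
r = 0.36099832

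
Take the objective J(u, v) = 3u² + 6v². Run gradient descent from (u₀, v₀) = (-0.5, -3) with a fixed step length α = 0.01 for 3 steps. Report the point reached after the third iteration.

∇J = (6u, 12v)
(u₁, v₁) = (-0.5, -3) − 0.01·(-3, -36) = (-0.47, -2.64)
(u₂, v₂) = (-0.47, -2.64) − 0.01·(-2.82, -31.68) = (-0.4418, -2.3232)
(u₃, v₃) = (-0.4418, -2.3232) − 0.01·(-2.6508, -27.8784) = (-0.415292, -2.044416)

(-0.415292, -2.044416)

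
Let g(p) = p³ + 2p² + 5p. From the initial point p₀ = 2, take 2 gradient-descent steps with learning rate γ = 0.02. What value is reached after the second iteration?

g′(p) = 3p² + 4p + 5
p₁ = 2 − 0.02·25 = 1.5
p₂ = 1.5 − 0.02·17.75 = 1.145

1.145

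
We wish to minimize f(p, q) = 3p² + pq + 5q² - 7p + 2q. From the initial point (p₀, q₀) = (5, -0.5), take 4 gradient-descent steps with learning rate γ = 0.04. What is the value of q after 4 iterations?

∇f = (6p + q - 7, p + 10q + 2)
Step 1: at (5, -0.5), ∇f = (22.5, 2) → (5, -0.5) − 0.04·(22.5, 2) = (4.1, -0.58)
Step 2: at (4.1, -0.58), ∇f = (17.02, 0.3) → (4.1, -0.58) − 0.04·(17.02, 0.3) = (3.4192, -0.592)
Step 3: at (3.4192, -0.592), ∇f = (12.9232, -0.5008) → (3.4192, -0.592) − 0.04·(12.9232, -0.5008) = (2.902272, -0.571968)
Step 4: at (2.902272, -0.571968), ∇f = (9.841664, -0.817408) → (2.902272, -0.571968) − 0.04·(9.841664, -0.817408) = (2.50860544, -0.53927168)
q = -0.53927168

-0.53927168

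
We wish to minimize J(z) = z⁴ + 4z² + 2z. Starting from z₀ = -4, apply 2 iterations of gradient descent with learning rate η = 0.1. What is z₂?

J′(z) = 4z³ + 8z + 2
Step 1: J′(-4) = -286; z₁ = -4 − 0.1·(-286) = 24.6
Step 2: J′(24.6) = 59746.544; z₂ = 24.6 − 0.1·59746.544 = -5950.0544

-5950.0544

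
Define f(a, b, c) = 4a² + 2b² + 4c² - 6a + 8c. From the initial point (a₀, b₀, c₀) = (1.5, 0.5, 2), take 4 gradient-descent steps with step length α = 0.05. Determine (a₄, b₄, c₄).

∇f = (8a - 6, 4b, 8c + 8)
Step 1: at (1.5, 0.5, 2), ∇f = (6, 2, 24) → (1.5, 0.5, 2) − 0.05·(6, 2, 24) = (1.2, 0.4, 0.8)
Step 2: at (1.2, 0.4, 0.8), ∇f = (3.6, 1.6, 14.4) → (1.2, 0.4, 0.8) − 0.05·(3.6, 1.6, 14.4) = (1.02, 0.32, 0.08)
Step 3: at (1.02, 0.32, 0.08), ∇f = (2.16, 1.28, 8.64) → (1.02, 0.32, 0.08) − 0.05·(2.16, 1.28, 8.64) = (0.912, 0.256, -0.352)
Step 4: at (0.912, 0.256, -0.352), ∇f = (1.296, 1.024, 5.184) → (0.912, 0.256, -0.352) − 0.05·(1.296, 1.024, 5.184) = (0.8472, 0.2048, -0.6112)

(0.8472, 0.2048, -0.6112)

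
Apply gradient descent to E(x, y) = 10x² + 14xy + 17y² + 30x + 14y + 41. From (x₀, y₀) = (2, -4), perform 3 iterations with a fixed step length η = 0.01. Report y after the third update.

-1.963496

∇E = (20x + 14y + 30, 14x + 34y + 14)
(x₁, y₁) = (2, -4) − 0.01·(14, -94) = (1.86, -3.06)
(x₂, y₂) = (1.86, -3.06) − 0.01·(24.36, -64) = (1.6164, -2.42)
(x₃, y₃) = (1.6164, -2.42) − 0.01·(28.448, -45.6504) = (1.33192, -1.963496)
y = -1.963496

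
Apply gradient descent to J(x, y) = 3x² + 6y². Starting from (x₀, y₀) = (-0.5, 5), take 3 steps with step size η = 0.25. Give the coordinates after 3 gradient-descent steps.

∇J = (6x, 12y)
(x₁, y₁) = (-0.5, 5) − 0.25·(-3, 60) = (0.25, -10)
(x₂, y₂) = (0.25, -10) − 0.25·(1.5, -120) = (-0.125, 20)
(x₃, y₃) = (-0.125, 20) − 0.25·(-0.75, 240) = (0.0625, -40)

(0.0625, -40)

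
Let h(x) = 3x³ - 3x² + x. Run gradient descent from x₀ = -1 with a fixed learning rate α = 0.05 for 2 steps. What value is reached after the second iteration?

-3.848

h′(x) = 9x² - 6x + 1
x₁ = -1 − 0.05·16 = -1.8
x₂ = -1.8 − 0.05·40.96 = -3.848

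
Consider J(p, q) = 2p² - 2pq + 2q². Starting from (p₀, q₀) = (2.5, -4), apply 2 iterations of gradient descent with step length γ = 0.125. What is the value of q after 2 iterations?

∇J = (4p - 2q, -2p + 4q)
(p₁, q₁) = (2.5, -4) − 0.125·(18, -21) = (0.25, -1.375)
(p₂, q₂) = (0.25, -1.375) − 0.125·(3.75, -6) = (-0.21875, -0.625)
q = -0.625

-0.625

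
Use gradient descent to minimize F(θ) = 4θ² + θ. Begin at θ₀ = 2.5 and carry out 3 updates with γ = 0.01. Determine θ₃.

F′(θ) = 8θ + 1
θ₁ = 2.5 − 0.01·21 = 2.29
θ₂ = 2.29 − 0.01·19.32 = 2.0968
θ₃ = 2.0968 − 0.01·17.7744 = 1.919056

1.919056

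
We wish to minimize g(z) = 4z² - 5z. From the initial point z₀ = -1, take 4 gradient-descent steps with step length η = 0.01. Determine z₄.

-0.53913856

g′(z) = 8z - 5
z₁ = -1 − 0.01·(-13) = -0.87
z₂ = -0.87 − 0.01·(-11.96) = -0.7504
z₃ = -0.7504 − 0.01·(-11.0032) = -0.640368
z₄ = -0.640368 − 0.01·(-10.122944) = -0.53913856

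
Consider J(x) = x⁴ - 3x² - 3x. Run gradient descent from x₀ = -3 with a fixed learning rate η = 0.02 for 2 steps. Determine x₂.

-1.09827648

J′(x) = 4x³ - 6x - 3
x₁ = -3 − 0.02·(-93) = -1.14
x₂ = -1.14 − 0.02·(-2.086176) = -1.09827648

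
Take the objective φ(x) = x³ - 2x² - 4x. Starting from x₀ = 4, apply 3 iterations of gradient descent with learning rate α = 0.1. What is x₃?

φ′(x) = 3x² - 4x - 4
x₁ = 4 − 0.1·28 = 1.2
x₂ = 1.2 − 0.1·(-4.48) = 1.648
x₃ = 1.648 − 0.1·(-2.444288) = 1.8924288

1.8924288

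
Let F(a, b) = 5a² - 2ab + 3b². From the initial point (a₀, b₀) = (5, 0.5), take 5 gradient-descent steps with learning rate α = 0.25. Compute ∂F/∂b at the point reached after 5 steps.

266

∇F = (10a - 2b, -2a + 6b)
Step 1: at (5, 0.5), ∇F = (49, -7) → (5, 0.5) − 0.25·(49, -7) = (-7.25, 2.25)
Step 2: at (-7.25, 2.25), ∇F = (-77, 28) → (-7.25, 2.25) − 0.25·(-77, 28) = (12, -4.75)
Step 3: at (12, -4.75), ∇F = (129.5, -52.5) → (12, -4.75) − 0.25·(129.5, -52.5) = (-20.375, 8.375)
Step 4: at (-20.375, 8.375), ∇F = (-220.5, 91) → (-20.375, 8.375) − 0.25·(-220.5, 91) = (34.75, -14.375)
Step 5: at (34.75, -14.375), ∇F = (376.25, -155.75) → (34.75, -14.375) − 0.25·(376.25, -155.75) = (-59.3125, 24.5625)
∂F/∂b at (-59.3125, 24.5625) = 266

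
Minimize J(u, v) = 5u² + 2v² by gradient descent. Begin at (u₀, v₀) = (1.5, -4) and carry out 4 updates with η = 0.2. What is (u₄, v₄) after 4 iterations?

(1.5, -0.0064)

∇J = (10u, 4v)
(u₁, v₁) = (1.5, -4) − 0.2·(15, -16) = (-1.5, -0.8)
(u₂, v₂) = (-1.5, -0.8) − 0.2·(-15, -3.2) = (1.5, -0.16)
(u₃, v₃) = (1.5, -0.16) − 0.2·(15, -0.64) = (-1.5, -0.032)
(u₄, v₄) = (-1.5, -0.032) − 0.2·(-15, -0.128) = (1.5, -0.0064)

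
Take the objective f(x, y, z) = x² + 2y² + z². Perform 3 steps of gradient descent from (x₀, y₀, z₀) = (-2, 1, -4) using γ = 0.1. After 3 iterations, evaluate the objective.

5.336192

∇f = (2x, 4y, 2z)
Step 1: at (-2, 1, -4), ∇f = (-4, 4, -8) → (-2, 1, -4) − 0.1·(-4, 4, -8) = (-1.6, 0.6, -3.2)
Step 2: at (-1.6, 0.6, -3.2), ∇f = (-3.2, 2.4, -6.4) → (-1.6, 0.6, -3.2) − 0.1·(-3.2, 2.4, -6.4) = (-1.28, 0.36, -2.56)
Step 3: at (-1.28, 0.36, -2.56), ∇f = (-2.56, 1.44, -5.12) → (-1.28, 0.36, -2.56) − 0.1·(-2.56, 1.44, -5.12) = (-1.024, 0.216, -2.048)
f(-1.024, 0.216, -2.048) = 5.336192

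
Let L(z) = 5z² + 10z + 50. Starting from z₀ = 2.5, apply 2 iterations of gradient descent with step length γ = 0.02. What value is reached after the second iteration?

L′(z) = 10z + 10
z₁ = 2.5 − 0.02·35 = 1.8
z₂ = 1.8 − 0.02·28 = 1.24

1.24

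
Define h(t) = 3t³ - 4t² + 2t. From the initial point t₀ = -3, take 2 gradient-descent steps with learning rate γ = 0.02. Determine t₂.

h′(t) = 9t² - 8t + 2
t₁ = -3 − 0.02·107 = -5.14
t₂ = -5.14 − 0.02·280.8964 = -10.757928

-10.757928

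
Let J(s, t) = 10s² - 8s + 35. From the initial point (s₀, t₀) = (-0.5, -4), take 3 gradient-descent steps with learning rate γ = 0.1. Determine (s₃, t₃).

(1.3, -4)

∇J = (20s - 8, 0)
(s₁, t₁) = (-0.5, -4) − 0.1·(-18, 0) = (1.3, -4)
(s₂, t₂) = (1.3, -4) − 0.1·(18, 0) = (-0.5, -4)
(s₃, t₃) = (-0.5, -4) − 0.1·(-18, 0) = (1.3, -4)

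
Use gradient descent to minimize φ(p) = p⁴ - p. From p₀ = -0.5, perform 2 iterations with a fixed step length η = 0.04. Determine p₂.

-0.38637056

φ′(p) = 4p³ - 1
Step 1: φ′(-0.5) = -1.5; p₁ = -0.5 − 0.04·(-1.5) = -0.44
Step 2: φ′(-0.44) = -1.340736; p₂ = -0.44 − 0.04·(-1.340736) = -0.38637056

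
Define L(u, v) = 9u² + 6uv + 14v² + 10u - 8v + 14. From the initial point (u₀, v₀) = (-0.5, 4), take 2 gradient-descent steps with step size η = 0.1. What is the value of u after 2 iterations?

∇L = (18u + 6v + 10, 6u + 28v - 8)
(u₁, v₁) = (-0.5, 4) − 0.1·(25, 101) = (-3, -6.1)
(u₂, v₂) = (-3, -6.1) − 0.1·(-80.6, -196.8) = (5.06, 13.58)
u = 5.06

5.06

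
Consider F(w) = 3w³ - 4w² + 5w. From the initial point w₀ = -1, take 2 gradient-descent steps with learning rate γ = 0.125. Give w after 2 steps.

F′(w) = 9w² - 8w + 5
w₁ = -1 − 0.125·22 = -3.75
w₂ = -3.75 − 0.125·161.5625 = -23.9453125

-23.9453125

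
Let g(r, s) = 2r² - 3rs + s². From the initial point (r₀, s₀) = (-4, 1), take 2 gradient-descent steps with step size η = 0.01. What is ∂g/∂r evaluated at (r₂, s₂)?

-16.7127

∇g = (4r - 3s, -3r + 2s)
Step 1: at (-4, 1), ∇g = (-19, 14) → (-4, 1) − 0.01·(-19, 14) = (-3.81, 0.86)
Step 2: at (-3.81, 0.86), ∇g = (-17.82, 13.15) → (-3.81, 0.86) − 0.01·(-17.82, 13.15) = (-3.6318, 0.7285)
∂g/∂r at (-3.6318, 0.7285) = -16.7127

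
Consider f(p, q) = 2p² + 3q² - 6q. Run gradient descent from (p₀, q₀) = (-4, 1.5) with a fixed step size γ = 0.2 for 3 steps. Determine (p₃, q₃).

(-0.032, 0.996)

∇f = (4p, 6q - 6)
(p₁, q₁) = (-4, 1.5) − 0.2·(-16, 3) = (-0.8, 0.9)
(p₂, q₂) = (-0.8, 0.9) − 0.2·(-3.2, -0.6) = (-0.16, 1.02)
(p₃, q₃) = (-0.16, 1.02) − 0.2·(-0.64, 0.12) = (-0.032, 0.996)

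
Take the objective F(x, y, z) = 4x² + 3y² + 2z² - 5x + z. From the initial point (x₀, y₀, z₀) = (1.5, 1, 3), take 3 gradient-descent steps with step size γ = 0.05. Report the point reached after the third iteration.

∇F = (8x - 5, 6y, 4z + 1)
Step 1: at (1.5, 1, 3), ∇F = (7, 6, 13) → (1.5, 1, 3) − 0.05·(7, 6, 13) = (1.15, 0.7, 2.35)
Step 2: at (1.15, 0.7, 2.35), ∇F = (4.2, 4.2, 10.4) → (1.15, 0.7, 2.35) − 0.05·(4.2, 4.2, 10.4) = (0.94, 0.49, 1.83)
Step 3: at (0.94, 0.49, 1.83), ∇F = (2.52, 2.94, 8.32) → (0.94, 0.49, 1.83) − 0.05·(2.52, 2.94, 8.32) = (0.814, 0.343, 1.414)

(0.814, 0.343, 1.414)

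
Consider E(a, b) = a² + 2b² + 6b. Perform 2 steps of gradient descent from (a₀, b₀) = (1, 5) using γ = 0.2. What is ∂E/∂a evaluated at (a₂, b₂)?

∇E = (2a, 4b + 6)
(a₁, b₁) = (1, 5) − 0.2·(2, 26) = (0.6, -0.2)
(a₂, b₂) = (0.6, -0.2) − 0.2·(1.2, 5.2) = (0.36, -1.24)
∂E/∂a at (0.36, -1.24) = 0.72

0.72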